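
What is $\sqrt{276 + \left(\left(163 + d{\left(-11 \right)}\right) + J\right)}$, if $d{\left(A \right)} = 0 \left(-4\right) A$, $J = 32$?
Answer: $\sqrt{471} \approx 21.703$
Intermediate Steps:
$d{\left(A \right)} = 0$ ($d{\left(A \right)} = 0 A = 0$)
$\sqrt{276 + \left(\left(163 + d{\left(-11 \right)}\right) + J\right)} = \sqrt{276 + \left(\left(163 + 0\right) + 32\right)} = \sqrt{276 + \left(163 + 32\right)} = \sqrt{276 + 195} = \sqrt{471}$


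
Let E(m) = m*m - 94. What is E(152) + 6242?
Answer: 29252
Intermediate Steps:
E(m) = -94 + m² (E(m) = m² - 94 = -94 + m²)
E(152) + 6242 = (-94 + 152²) + 6242 = (-94 + 23104) + 6242 = 23010 + 6242 = 29252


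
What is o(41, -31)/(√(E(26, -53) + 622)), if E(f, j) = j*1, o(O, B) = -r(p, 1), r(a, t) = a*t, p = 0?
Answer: 0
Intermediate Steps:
o(O, B) = 0 (o(O, B) = -0 = -1*0 = 0)
E(f, j) = j
o(41, -31)/(√(E(26, -53) + 622)) = 0/(√(-53 + 622)) = 0/(√569) = 0*(√569/569) = 0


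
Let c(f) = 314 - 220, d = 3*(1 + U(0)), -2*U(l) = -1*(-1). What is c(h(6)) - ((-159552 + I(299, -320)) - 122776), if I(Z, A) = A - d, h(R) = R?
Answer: 565487/2 ≈ 2.8274e+5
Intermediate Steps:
U(l) = -½ (U(l) = -(-1)*(-1)/2 = -½*1 = -½)
d = 3/2 (d = 3*(1 - ½) = 3*(½) = 3/2 ≈ 1.5000)
I(Z, A) = -3/2 + A (I(Z, A) = A - 1*3/2 = A - 3/2 = -3/2 + A)
c(f) = 94
c(h(6)) - ((-159552 + I(299, -320)) - 122776) = 94 - ((-159552 + (-3/2 - 320)) - 122776) = 94 - ((-159552 - 643/2) - 122776) = 94 - (-319747/2 - 122776) = 94 - 1*(-565299/2) = 94 + 565299/2 = 565487/2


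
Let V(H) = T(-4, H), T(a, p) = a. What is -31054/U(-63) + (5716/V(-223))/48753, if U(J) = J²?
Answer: -168849707/21500073 ≈ -7.8534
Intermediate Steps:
V(H) = -4
-31054/U(-63) + (5716/V(-223))/48753 = -31054/((-63)²) + (5716/(-4))/48753 = -31054/3969 + (5716*(-¼))*(1/48753) = -31054*1/3969 - 1429*1/48753 = -31054/3969 - 1429/48753 = -168849707/21500073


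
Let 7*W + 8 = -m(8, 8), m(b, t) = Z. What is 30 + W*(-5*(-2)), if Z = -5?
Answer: 180/7 ≈ 25.714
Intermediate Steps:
m(b, t) = -5
W = -3/7 (W = -8/7 + (-1*(-5))/7 = -8/7 + (⅐)*5 = -8/7 + 5/7 = -3/7 ≈ -0.42857)
30 + W*(-5*(-2)) = 30 - (-15)*(-2)/7 = 30 - 3/7*10 = 30 - 30/7 = 180/7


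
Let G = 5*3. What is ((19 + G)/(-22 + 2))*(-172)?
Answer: 1462/5 ≈ 292.40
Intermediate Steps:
G = 15
((19 + G)/(-22 + 2))*(-172) = ((19 + 15)/(-22 + 2))*(-172) = (34/(-20))*(-172) = (34*(-1/20))*(-172) = -17/10*(-172) = 1462/5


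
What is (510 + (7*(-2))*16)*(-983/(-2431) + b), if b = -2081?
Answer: -10115856/17 ≈ -5.9505e+5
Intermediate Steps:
(510 + (7*(-2))*16)*(-983/(-2431) + b) = (510 + (7*(-2))*16)*(-983/(-2431) - 2081) = (510 - 14*16)*(-983*(-1/2431) - 2081) = (510 - 224)*(983/2431 - 2081) = 286*(-5057928/2431) = -10115856/17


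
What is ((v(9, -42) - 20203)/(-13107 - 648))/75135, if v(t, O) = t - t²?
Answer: 811/41339277 ≈ 1.9618e-5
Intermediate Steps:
((v(9, -42) - 20203)/(-13107 - 648))/75135 = ((9*(1 - 1*9) - 20203)/(-13107 - 648))/75135 = ((9*(1 - 9) - 20203)/(-13755))*(1/75135) = ((9*(-8) - 20203)*(-1/13755))*(1/75135) = ((-72 - 20203)*(-1/13755))*(1/75135) = -20275*(-1/13755)*(1/75135) = (4055/2751)*(1/75135) = 811/41339277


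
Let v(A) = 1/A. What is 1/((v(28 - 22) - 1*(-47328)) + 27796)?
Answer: 6/450745 ≈ 1.3311e-5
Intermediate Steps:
1/((v(28 - 22) - 1*(-47328)) + 27796) = 1/((1/(28 - 22) - 1*(-47328)) + 27796) = 1/((1/6 + 47328) + 27796) = 1/(283969/6 + 27796) = 1/(450745/6) = 6/450745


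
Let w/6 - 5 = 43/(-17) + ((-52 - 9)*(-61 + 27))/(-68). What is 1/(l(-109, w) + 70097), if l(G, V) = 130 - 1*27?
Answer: 1/70200 ≈ 1.4245e-5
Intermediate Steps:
w = -2859/17 (w = 30 + 6*(43/(-17) + ((-52 - 9)*(-61 + 27))/(-68)) = 30 + 6*(43*(-1/17) - 61*(-34)*(-1/68)) = 30 + 6*(-43/17 + 2074*(-1/68)) = 30 + 6*(-43/17 - 61/2) = 30 + 6*(-1123/34) = 30 - 3369/17 = -2859/17 ≈ -168.18)
l(G, V) = 103 (l(G, V) = 130 - 27 = 103)
1/(l(-109, w) + 70097) = 1/(103 + 70097) = 1/70200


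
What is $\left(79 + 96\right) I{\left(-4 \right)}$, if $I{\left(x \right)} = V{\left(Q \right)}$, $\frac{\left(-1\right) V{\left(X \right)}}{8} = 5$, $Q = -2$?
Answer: $-7000$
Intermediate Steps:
$V{\left(X \right)} = -40$ ($V{\left(X \right)} = \left(-8\right) 5 = -40$)
$I{\left(x \right)} = -40$
$\left(79 + 96\right) I{\left(-4 \right)} = \left(79 + 96\right) \left(-40\right) = 175 \left(-40\right) = -7000$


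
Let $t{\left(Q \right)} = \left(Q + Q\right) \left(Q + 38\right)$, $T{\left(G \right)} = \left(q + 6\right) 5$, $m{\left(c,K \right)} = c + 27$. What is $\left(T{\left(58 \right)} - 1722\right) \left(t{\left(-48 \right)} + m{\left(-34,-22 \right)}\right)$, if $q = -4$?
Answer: $-1631536$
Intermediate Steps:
$m{\left(c,K \right)} = 27 + c$
$T{\left(G \right)} = 10$ ($T{\left(G \right)} = \left(-4 + 6\right) 5 = 2 \cdot 5 = 10$)
$t{\left(Q \right)} = 2 Q \left(38 + Q\right)$
$\left(T{\left(58 \right)} - 1722\right) \left(t{\left(-48 \right)} + m{\left(-34,-22 \right)}\right) = \left(10 - 1722\right) \left(2 \left(-48\right) \left(38 - 48\right) + \left(27 - 34\right)\right) = - 1712 \left(2 \left(-48\right) \left(-10\right) - 7\right) = - 1712 \left(960 - 7\right) = \left(-1712\right) 953 = -1631536$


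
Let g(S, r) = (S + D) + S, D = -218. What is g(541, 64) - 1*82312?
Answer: -81448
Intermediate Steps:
g(S, r) = -218 + 2*S (g(S, r) = (S - 218) + S = (-218 + S) + S = -218 + 2*S)
g(541, 64) - 1*82312 = (-218 + 2*541) - 1*82312 = (-218 + 1082) - 82312 = 864 - 82312 = -81448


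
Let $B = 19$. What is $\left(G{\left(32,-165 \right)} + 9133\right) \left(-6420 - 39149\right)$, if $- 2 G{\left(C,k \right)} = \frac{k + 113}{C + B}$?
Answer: $- \frac{21226450321}{51} \approx -4.162 \cdot 10^{8}$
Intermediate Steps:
$G{\left(C,k \right)} = - \frac{113 + k}{2 \left(19 + C\right)}$ ($G{\left(C,k \right)} = - \frac{\left(k + 113\right) \frac{1}{C + 19}}{2} = - \frac{\left(113 + k\right) \frac{1}{19 + C}}{2} = - \frac{\frac{1}{19 + C} \left(113 + k\right)}{2} = - \frac{113 + k}{2 \left(19 + C\right)}$)
$\left(G{\left(32,-165 \right)} + 9133\right) \left(-6420 - 39149\right) = \left(\frac{-113 - -165}{2 \left(19 + 32\right)} + 9133\right) \left(-6420 - 39149\right) = \left(\frac{-113 + 165}{2 \cdot 51} + 9133\right) \left(-45569\right) = \left(\frac{1}{2} \cdot \frac{1}{51} \cdot 52 + 9133\right) \left(-45569\right) = \left(\frac{26}{51} + 9133\right) \left(-45569\right) = \frac{465809}{51} \left(-45569\right) = - \frac{21226450321}{51}$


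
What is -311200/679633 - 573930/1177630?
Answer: -75654022369/80035620979 ≈ -0.94525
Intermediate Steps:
-311200/679633 - 573930/1177630 = -311200*1/679633 - 573930*1/1177630 = -311200/679633 - 57393/117763 = -75654022369/80035620979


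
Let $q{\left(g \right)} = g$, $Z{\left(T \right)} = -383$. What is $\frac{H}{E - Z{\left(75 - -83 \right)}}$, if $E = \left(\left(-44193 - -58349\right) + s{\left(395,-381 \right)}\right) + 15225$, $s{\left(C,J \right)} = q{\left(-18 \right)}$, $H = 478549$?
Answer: $\frac{478549}{29746} \approx 16.088$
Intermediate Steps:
$s{\left(C,J \right)} = -18$
$E = 29363$ ($E = \left(\left(-44193 - -58349\right) - 18\right) + 15225 = \left(\left(-44193 + 58349\right) - 18\right) + 15225 = \left(14156 - 18\right) + 15225 = 14138 + 15225 = 29363$)
$\frac{H}{E - Z{\left(75 - -83 \right)}} = \frac{478549}{29363 - -383} = \frac{478549}{29363 + 383} = \frac{478549}{29746}$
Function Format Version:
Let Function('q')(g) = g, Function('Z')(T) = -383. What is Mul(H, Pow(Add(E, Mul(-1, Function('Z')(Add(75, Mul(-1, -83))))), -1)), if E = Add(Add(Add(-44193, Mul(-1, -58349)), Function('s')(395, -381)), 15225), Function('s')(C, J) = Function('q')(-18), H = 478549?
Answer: Rational(478549, 29746) ≈ 16.088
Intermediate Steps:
Function('s')(C, J) = -18
E = 29363 (E = Add(Add(Add(-44193, Mul(-1, -58349)), -18), 15225) = Add(Add(Add(-44193, 58349), -18), 15225) = Add(Add(14156, -18), 15225) = Add(14138, 15225) = 29363)
Mul(H, Pow(Add(E, Mul(-1, Function('Z')(Add(75, Mul(-1, -83))))), -1)) = Mul(478549, Pow(Add(29363, Mul(-1, -383)), -1)) = Mul(478549, Pow(Add(29363, 383), -1)) = Mul(478549, Pow(29746, -1)) = Mul(478549, Rational(1, 29746)) = Rational(478549, 29746)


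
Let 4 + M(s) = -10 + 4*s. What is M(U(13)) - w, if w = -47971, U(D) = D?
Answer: 48009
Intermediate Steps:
M(s) = -14 + 4*s (M(s) = -4 + (-10 + 4*s) = -14 + 4*s)
M(U(13)) - w = (-14 + 4*13) - 1*(-47971) = (-14 + 52) + 47971 = 38 + 47971 = 48009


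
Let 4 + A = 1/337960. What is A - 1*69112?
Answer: -23358443359/337960 ≈ -69116.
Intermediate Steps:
A = -1351839/337960 (A = -4 + 1/337960 = -1351839/337960 ≈ -4.0000)
A - 1*69112 = -1351839/337960 - 1*69112 = -1351839/337960 - 69112 = -23358443359/337960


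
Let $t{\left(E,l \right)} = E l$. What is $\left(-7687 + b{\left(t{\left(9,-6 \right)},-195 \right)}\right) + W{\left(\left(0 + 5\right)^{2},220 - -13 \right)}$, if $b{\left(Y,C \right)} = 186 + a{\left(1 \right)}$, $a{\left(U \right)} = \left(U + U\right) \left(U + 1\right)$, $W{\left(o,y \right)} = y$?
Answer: $-7264$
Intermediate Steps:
$a{\left(U \right)} = 2 U \left(1 + U\right)$
$b{\left(Y,C \right)} = 190$ ($b{\left(Y,C \right)} = 186 + 2 \cdot 1 \left(1 + 1\right) = 186 + 2 \cdot 1 \cdot 2 = 186 + 4 = 190$)
$\left(-7687 + b{\left(t{\left(9,-6 \right)},-195 \right)}\right) + W{\left(\left(0 + 5\right)^{2},220 - -13 \right)} = \left(-7687 + 190\right) + \left(220 - -13\right) = -7497 + \left(220 + 13\right) = -7497 + 233 = -7264$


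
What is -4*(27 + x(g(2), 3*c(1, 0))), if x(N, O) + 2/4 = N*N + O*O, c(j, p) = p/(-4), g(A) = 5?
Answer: -206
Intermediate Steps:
c(j, p) = -p/4 (c(j, p) = p*(-1/4) = -p/4)
x(N, O) = -1/2 + N**2 + O**2 (x(N, O) = -1/2 + (N*N + O*O) = -1/2 + (N**2 + O**2) = -1/2 + N**2 + O**2)
-4*(27 + x(g(2), 3*c(1, 0))) = -4*(27 + (-1/2 + 5**2 + (3*(-1/4*0))**2)) = -4*(27 + (-1/2 + 25 + (3*0)**2)) = -4*(27 + (-1/2 + 25 + 0**2)) = -4*(27 + (-1/2 + 25 + 0)) = -4*(27 + 49/2) = -4*103/2 = -206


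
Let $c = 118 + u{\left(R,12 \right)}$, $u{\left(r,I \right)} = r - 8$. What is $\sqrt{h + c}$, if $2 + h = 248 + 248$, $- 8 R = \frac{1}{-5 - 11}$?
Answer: $\frac{\sqrt{154626}}{16} \approx 24.577$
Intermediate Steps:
$R = \frac{1}{128}$ ($R = - \frac{1}{8 \left(-5 - 11\right)} = - \frac{1}{8 \left(-16\right)} = \left(- \frac{1}{8}\right) \left(- \frac{1}{16}\right) = \frac{1}{128} \approx 0.0078125$)
$u{\left(r,I \right)} = -8 + r$
$h = 494$ ($h = -2 + \left(248 + 248\right) = -2 + 496 = 494$)
$c = \frac{14081}{128}$ ($c = 118 + \left(-8 + \frac{1}{128}\right) = 118 - \frac{1023}{128} = \frac{14081}{128} \approx 110.01$)
$\sqrt{h + c} = \sqrt{494 + \frac{14081}{128}} = \sqrt{\frac{77313}{128}} = \frac{\sqrt{154626}}{16}$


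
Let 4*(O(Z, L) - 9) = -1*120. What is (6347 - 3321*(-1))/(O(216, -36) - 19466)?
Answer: -9668/19487 ≈ -0.49613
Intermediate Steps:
O(Z, L) = -21 (O(Z, L) = 9 + (-1*120)/4 = 9 + (¼)*(-120) = 9 - 30 = -21)
(6347 - 3321*(-1))/(O(216, -36) - 19466) = (6347 - 3321*(-1))/(-21 - 19466) = (6347 + 3321)/(-19487) = 9668*(-1/19487) = -9668/19487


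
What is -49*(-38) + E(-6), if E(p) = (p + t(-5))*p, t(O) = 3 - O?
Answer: 1850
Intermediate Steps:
E(p) = p*(8 + p) (E(p) = (p + (3 - 1*(-5)))*p = (p + (3 + 5))*p = (p + 8)*p = (8 + p)*p = p*(8 + p))
-49*(-38) + E(-6) = -49*(-38) - 6*(8 - 6) = 1862 - 6*2 = 1862 - 12 = 1850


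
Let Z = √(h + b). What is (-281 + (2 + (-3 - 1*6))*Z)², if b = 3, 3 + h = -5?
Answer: 78716 + 3934*I*√5 ≈ 78716.0 + 8796.7*I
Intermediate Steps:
h = -8 (h = -3 - 5 = -8)
Z = I*√5 (Z = √(-8 + 3) = √(-5) = I*√5 ≈ 2.2361*I)
(-281 + (2 + (-3 - 1*6))*Z)² = (-281 + (2 + (-3 - 1*6))*(I*√5))² = (-281 + (2 + (-3 - 6))*(I*√5))² = (-281 + (2 - 9)*(I*√5))² = (-281 - 7*I*√5)²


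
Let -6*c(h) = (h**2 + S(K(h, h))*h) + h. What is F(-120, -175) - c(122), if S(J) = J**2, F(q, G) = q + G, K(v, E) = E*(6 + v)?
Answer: 14875433434/3 ≈ 4.9585e+9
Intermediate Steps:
F(q, G) = G + q
c(h) = -h/6 - h**2/6 - h**3*(6 + h)**2/6 (c(h) = -((h**2 + (h*(6 + h))**2*h) + h)/6 = -((h**2 + (h**2*(6 + h)**2)*h) + h)/6 = -((h**2 + h**3*(6 + h)**2) + h)/6 = -(h + h**2 + h**3*(6 + h)**2)/6 = -h/6 - h**2/6 - h**3*(6 + h)**2/6)
F(-120, -175) - c(122) = (-175 - 120) - (-1)*122*(1 + 122 + 122**2*(6 + 122)**2)/6 = -295 - (-1)*122*(1 + 122 + 14884*128**2)/6 = -295 - (-1)*122*(1 + 122 + 14884*16384)/6 = -295 - (-1)*122*(1 + 122 + 243859456)/6 = -295 - (-1)*122*243859579/6 = -295 - 1*(-14875434319/3) = -295 + 14875434319/3 = 14875433434/3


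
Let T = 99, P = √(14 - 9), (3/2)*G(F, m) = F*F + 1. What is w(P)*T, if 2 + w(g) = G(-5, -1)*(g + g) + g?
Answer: -198 + 3531*√5 ≈ 7697.6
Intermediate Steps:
G(F, m) = ⅔ + 2*F²/3 (G(F, m) = 2*(F*F + 1)/3 = 2*(F² + 1)/3 = 2*(1 + F²)/3 = ⅔ + 2*F²/3)
P = √5 ≈ 2.2361
w(g) = -2 + 107*g/3 (w(g) = -2 + ((⅔ + (⅔)*(-5)²)*(g + g) + g) = -2 + ((⅔ + (⅔)*25)*(2*g) + g) = -2 + ((⅔ + 50/3)*(2*g) + g) = -2 + (52*(2*g)/3 + g) = -2 + (104*g/3 + g) = -2 + 107*g/3)
w(P)*T = (-2 + 107*√5/3)*99 = -198 + 3531*√5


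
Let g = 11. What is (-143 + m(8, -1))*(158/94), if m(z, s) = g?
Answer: -10428/47 ≈ -221.87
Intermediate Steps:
m(z, s) = 11
(-143 + m(8, -1))*(158/94) = (-143 + 11)*(158/94) = -20856/94 = -132*79/47 = -10428/47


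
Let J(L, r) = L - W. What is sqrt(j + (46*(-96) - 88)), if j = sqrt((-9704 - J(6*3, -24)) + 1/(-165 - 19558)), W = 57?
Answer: sqrt(-14479679896 + 3586*I*sqrt(7767878937))/1793 ≈ 0.7324 + 67.116*I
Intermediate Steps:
J(L, r) = -57 + L (J(L, r) = L - 1*57 = L - 57 = -57 + L)
j = 2*I*sqrt(7767878937)/1793 (j = sqrt((-9704 - (-57 + 6*3)) + 1/(-165 - 19558)) = sqrt((-9704 - (-57 + 18)) + 1/(-19723)) = sqrt((-9704 - 1*(-39)) - 1/19723) = sqrt((-9704 + 39) - 1/19723) = sqrt(-9665 - 1/19723) = sqrt(-190622796/19723) = 2*I*sqrt(7767878937)/1793 ≈ 98.311*I)
sqrt(j + (46*(-96) - 88)) = sqrt(2*I*sqrt(7767878937)/1793 + (46*(-96) - 88)) = sqrt(2*I*sqrt(7767878937)/1793 + (-4416 - 88)) = sqrt(2*I*sqrt(7767878937)/1793 - 4504) = sqrt(-4504 + 2*I*sqrt(7767878937)/1793)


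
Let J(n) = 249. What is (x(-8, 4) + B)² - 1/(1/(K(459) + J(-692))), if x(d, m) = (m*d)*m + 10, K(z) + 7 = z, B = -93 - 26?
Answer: 55468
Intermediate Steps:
B = -119
K(z) = -7 + z
x(d, m) = 10 + d*m² (x(d, m) = (d*m)*m + 10 = d*m² + 10 = 10 + d*m²)
(x(-8, 4) + B)² - 1/(1/(K(459) + J(-692))) = ((10 - 8*4²) - 119)² - 1/(1/((-7 + 459) + 249)) = ((10 - 8*16) - 119)² - 1/(1/(452 + 249)) = ((10 - 128) - 119)² - 1/(1/701) = (-118 - 119)² - 1/1/701 = (-237)² - 1*701 = 56169 - 701 = 55468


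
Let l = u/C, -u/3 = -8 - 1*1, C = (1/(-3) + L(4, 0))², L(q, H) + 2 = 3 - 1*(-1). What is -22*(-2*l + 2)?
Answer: 9592/25 ≈ 383.68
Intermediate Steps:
L(q, H) = 2 (L(q, H) = -2 + (3 - 1*(-1)) = -2 + (3 + 1) = -2 + 4 = 2)
C = 25/9 (C = (1/(-3) + 2)² = (1*(-⅓) + 2)² = (-⅓ + 2)² = (5/3)² = 25/9 ≈ 2.7778)
u = 27 (u = -3*(-8 - 1*1) = -3*(-8 - 1) = -3*(-9) = 27)
l = 243/25 (l = 27/(25/9) = 27*(9/25) = 243/25 ≈ 9.7200)
-22*(-2*l + 2) = -22*(-2*243/25 + 2) = -22*(-486/25 + 2) = -22*(-436/25) = 9592/25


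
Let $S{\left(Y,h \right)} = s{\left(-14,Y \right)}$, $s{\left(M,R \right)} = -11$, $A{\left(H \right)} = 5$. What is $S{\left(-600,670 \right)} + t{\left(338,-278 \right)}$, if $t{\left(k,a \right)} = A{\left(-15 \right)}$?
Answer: $-6$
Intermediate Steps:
$t{\left(k,a \right)} = 5$
$S{\left(Y,h \right)} = -11$
$S{\left(-600,670 \right)} + t{\left(338,-278 \right)} = -11 + 5 = -6$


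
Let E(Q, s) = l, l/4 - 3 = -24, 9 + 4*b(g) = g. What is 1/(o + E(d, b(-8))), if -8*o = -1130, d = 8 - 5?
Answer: 4/229 ≈ 0.017467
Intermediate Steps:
d = 3
b(g) = -9/4 + g/4
o = 565/4 (o = -⅛*(-1130) = 565/4 ≈ 141.25)
l = -84 (l = 12 + 4*(-24) = 12 - 96 = -84)
E(Q, s) = -84
1/(o + E(d, b(-8))) = 1/(565/4 - 84) = 1/(229/4) = 4/229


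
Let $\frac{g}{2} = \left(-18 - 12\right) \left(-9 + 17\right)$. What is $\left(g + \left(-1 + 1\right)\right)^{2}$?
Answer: $230400$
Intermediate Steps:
$g = -480$ ($g = 2 \left(-18 - 12\right) \left(-9 + 17\right) = 2 \left(\left(-30\right) 8\right) = 2 \left(-240\right) = -480$)
$\left(g + \left(-1 + 1\right)\right)^{2} = \left(-480 + \left(-1 + 1\right)\right)^{2} = \left(-480 + 0\right)^{2} = \left(-480\right)^{2} = 230400$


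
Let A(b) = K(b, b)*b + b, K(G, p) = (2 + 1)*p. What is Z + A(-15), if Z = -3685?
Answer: -3025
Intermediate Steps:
K(G, p) = 3*p
A(b) = b + 3*b**2 (A(b) = (3*b)*b + b = 3*b**2 + b = b + 3*b**2)
Z + A(-15) = -3685 - 15*(1 + 3*(-15)) = -3685 - 15*(1 - 45) = -3685 - 15*(-44) = -3685 + 660 = -3025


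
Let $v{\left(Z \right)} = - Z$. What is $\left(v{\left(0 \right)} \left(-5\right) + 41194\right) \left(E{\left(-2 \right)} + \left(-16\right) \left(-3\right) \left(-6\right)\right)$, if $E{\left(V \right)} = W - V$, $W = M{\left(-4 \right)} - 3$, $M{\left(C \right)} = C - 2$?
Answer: $-12152230$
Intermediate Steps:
$M{\left(C \right)} = -2 + C$ ($M{\left(C \right)} = C - 2 = -2 + C$)
$W = -9$ ($W = \left(-2 - 4\right) - 3 = -6 - 3 = -9$)
$E{\left(V \right)} = -9 - V$
$\left(v{\left(0 \right)} \left(-5\right) + 41194\right) \left(E{\left(-2 \right)} + \left(-16\right) \left(-3\right) \left(-6\right)\right) = \left(\left(-1\right) 0 \left(-5\right) + 41194\right) \left(\left(-9 - -2\right) + \left(-16\right) \left(-3\right) \left(-6\right)\right) = \left(0 \left(-5\right) + 41194\right) \left(\left(-9 + 2\right) + 48 \left(-6\right)\right) = \left(0 + 41194\right) \left(-7 - 288\right) = 41194 \left(-295\right) = -12152230$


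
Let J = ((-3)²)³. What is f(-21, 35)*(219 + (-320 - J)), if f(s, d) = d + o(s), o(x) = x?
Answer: -11620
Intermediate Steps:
f(s, d) = d + s
J = 729 (J = 9³ = 729)
f(-21, 35)*(219 + (-320 - J)) = (35 - 21)*(219 + (-320 - 1*729)) = 14*(219 + (-320 - 729)) = 14*(219 - 1049) = 14*(-830) = -11620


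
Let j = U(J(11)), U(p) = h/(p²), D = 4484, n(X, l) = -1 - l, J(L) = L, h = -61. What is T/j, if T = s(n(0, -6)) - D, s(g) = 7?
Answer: 541717/61 ≈ 8880.6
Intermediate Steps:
U(p) = -61/p²
j = -61/121 (j = -61/11² = -61*1/121 = -61/121 ≈ -0.50413)
T = -4477 (T = 7 - 1*4484 = 7 - 4484 = -4477)
T/j = -4477/(-61/121) = -4477*(-121/61) = 541717/61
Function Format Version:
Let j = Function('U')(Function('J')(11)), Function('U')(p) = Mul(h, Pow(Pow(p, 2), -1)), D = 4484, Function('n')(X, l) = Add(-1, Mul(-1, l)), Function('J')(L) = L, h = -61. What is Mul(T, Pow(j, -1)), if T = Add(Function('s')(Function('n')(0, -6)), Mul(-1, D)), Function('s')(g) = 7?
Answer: Rational(541717, 61) ≈ 8880.6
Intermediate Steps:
Function('U')(p) = Mul(-61, Pow(p, -2)) (Function('U')(p) = Mul(-61, Pow(Pow(p, 2), -1)) = Mul(-61, Pow(p, -2)))
j = Rational(-61, 121) (j = Mul(-61, Pow(11, -2)) = Mul(-61, Rational(1, 121)) = Rational(-61, 121) ≈ -0.50413)
T = -4477 (T = Add(7, Mul(-1, 4484)) = Add(7, -4484) = -4477)
Mul(T, Pow(j, -1)) = Mul(-4477, Pow(Rational(-61, 121), -1)) = Mul(-4477, Rational(-121, 61)) = Rational(541717, 61)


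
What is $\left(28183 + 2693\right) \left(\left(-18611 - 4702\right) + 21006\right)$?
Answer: $-71230932$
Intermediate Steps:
$\left(28183 + 2693\right) \left(\left(-18611 - 4702\right) + 21006\right) = 30876 \left(\left(-18611 - 4702\right) + 21006\right) = 30876 \left(-23313 + 21006\right) = 30876 \left(-2307\right) = -71230932$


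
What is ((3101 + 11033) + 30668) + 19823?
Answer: 64625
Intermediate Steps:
((3101 + 11033) + 30668) + 19823 = (14134 + 30668) + 19823 = 44802 + 19823 = 64625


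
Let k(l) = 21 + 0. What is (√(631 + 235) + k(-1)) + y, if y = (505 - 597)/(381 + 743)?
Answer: 5878/281 + √866 ≈ 50.346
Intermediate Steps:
k(l) = 21
y = -23/281 (y = -92/1124 = -92*1/1124 = -23/281 ≈ -0.081851)
(√(631 + 235) + k(-1)) + y = (√(631 + 235) + 21) - 23/281 = (√866 + 21) - 23/281 = (21 + √866) - 23/281 = 5878/281 + √866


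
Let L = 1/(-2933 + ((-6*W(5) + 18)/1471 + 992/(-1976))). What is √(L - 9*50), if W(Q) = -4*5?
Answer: I*√6310911389201795253/118423971 ≈ 21.213*I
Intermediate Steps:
W(Q) = -20
L = -363337/1065815739 (L = 1/(-2933 + ((-6*(-20) + 18)/1471 + 992/(-1976))) = 1/(-2933 + ((120 + 18)*(1/1471) + 992*(-1/1976))) = 1/(-2933 + (138*(1/1471) - 124/247)) = 1/(-2933 + (138/1471 - 124/247)) = 1/(-2933 - 148318/363337) = 1/(-1065815739/363337) = -363337/1065815739 ≈ -0.00034090)
√(L - 9*50) = √(-363337/1065815739 - 9*50) = √(-363337/1065815739 - 450) = √(-479617445887/1065815739) = I*√6310911389201795253/118423971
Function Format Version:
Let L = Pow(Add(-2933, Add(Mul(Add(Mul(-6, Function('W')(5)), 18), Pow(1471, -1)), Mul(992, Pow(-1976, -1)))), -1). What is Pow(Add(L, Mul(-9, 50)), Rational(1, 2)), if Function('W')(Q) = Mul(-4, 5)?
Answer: Mul(Rational(1, 118423971), I, Pow(6310911389201795253, Rational(1, 2))) ≈ Mul(21.213, I)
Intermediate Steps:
Function('W')(Q) = -20
L = Rational(-363337, 1065815739) (L = Pow(Add(-2933, Add(Mul(Add(Mul(-6, -20), 18), Pow(1471, -1)), Mul(992, Pow(-1976, -1)))), -1) = Pow(Add(-2933, Add(Mul(Add(120, 18), Rational(1, 1471)), Mul(992, Rational(-1, 1976)))), -1) = Pow(Add(-2933, Add(Mul(138, Rational(1, 1471)), Rational(-124, 247))), -1) = Pow(Add(-2933, Add(Rational(138, 1471), Rational(-124, 247))), -1) = Pow(Add(-2933, Rational(-148318, 363337)), -1) = Pow(Rational(-1065815739, 363337), -1) = Rational(-363337, 1065815739) ≈ -0.00034090)
Pow(Add(L, Mul(-9, 50)), Rational(1, 2)) = Pow(Add(Rational(-363337, 1065815739), Mul(-9, 50)), Rational(1, 2)) = Pow(Add(Rational(-363337, 1065815739), -450), Rational(1, 2)) = Pow(Rational(-479617445887, 1065815739), Rational(1, 2)) = Mul(Rational(1, 118423971), I, Pow(6310911389201795253, Rational(1, 2)))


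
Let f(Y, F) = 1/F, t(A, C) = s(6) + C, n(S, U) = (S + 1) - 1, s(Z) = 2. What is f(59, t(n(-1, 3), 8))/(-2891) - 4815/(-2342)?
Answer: 34799827/16926805 ≈ 2.0559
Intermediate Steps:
n(S, U) = S (n(S, U) = (1 + S) - 1 = S)
t(A, C) = 2 + C
f(59, t(n(-1, 3), 8))/(-2891) - 4815/(-2342) = 1/((2 + 8)*(-2891)) - 4815/(-2342) = -1/2891/10 - 4815*(-1/2342) = (⅒)*(-1/2891) + 4815/2342 = -1/28910 + 4815/2342 = 34799827/16926805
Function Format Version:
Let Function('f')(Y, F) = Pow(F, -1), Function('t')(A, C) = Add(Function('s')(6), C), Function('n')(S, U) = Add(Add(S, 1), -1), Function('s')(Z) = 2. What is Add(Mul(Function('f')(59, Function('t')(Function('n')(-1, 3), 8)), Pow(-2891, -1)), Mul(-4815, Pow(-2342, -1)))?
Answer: Rational(34799827, 16926805) ≈ 2.0559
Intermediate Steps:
Function('n')(S, U) = S (Function('n')(S, U) = Add(Add(1, S), -1) = S)
Function('t')(A, C) = Add(2, C)
Add(Mul(Function('f')(59, Function('t')(Function('n')(-1, 3), 8)), Pow(-2891, -1)), Mul(-4815, Pow(-2342, -1))) = Add(Mul(Pow(Add(2, 8), -1), Pow(-2891, -1)), Mul(-4815, Pow(-2342, -1))) = Add(Mul(Pow(10, -1), Rational(-1, 2891)), Mul(-4815, Rational(-1, 2342))) = Add(Mul(Rational(1, 10), Rational(-1, 2891)), Rational(4815, 2342)) = Add(Rational(-1, 28910), Rational(4815, 2342)) = Rational(34799827, 16926805)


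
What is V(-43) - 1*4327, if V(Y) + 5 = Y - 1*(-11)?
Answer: -4364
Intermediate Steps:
V(Y) = 6 + Y (V(Y) = -5 + (Y - 1*(-11)) = -5 + (Y + 11) = -5 + (11 + Y) = 6 + Y)
V(-43) - 1*4327 = (6 - 43) - 1*4327 = -37 - 4327 = -4364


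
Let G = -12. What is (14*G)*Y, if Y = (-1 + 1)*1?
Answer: 0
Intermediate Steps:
Y = 0 (Y = 0*1 = 0)
(14*G)*Y = (14*(-12))*0 = -168*0 = 0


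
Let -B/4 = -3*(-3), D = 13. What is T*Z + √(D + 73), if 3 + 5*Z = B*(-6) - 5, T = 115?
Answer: 4784 + √86 ≈ 4793.3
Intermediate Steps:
B = -36 (B = -(-12)*(-3) = -4*9 = -36)
Z = 208/5 (Z = -⅗ + (-36*(-6) - 5)/5 = -⅗ + (216 - 5)/5 = -⅗ + (⅕)*211 = -⅗ + 211/5 = 208/5 ≈ 41.600)
T*Z + √(D + 73) = 115*(208/5) + √(13 + 73) = 4784 + √86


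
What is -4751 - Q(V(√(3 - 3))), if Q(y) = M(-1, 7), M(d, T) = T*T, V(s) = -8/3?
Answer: -4800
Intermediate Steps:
V(s) = -8/3 (V(s) = -8*⅓ = -8/3)
M(d, T) = T²
Q(y) = 49 (Q(y) = 7² = 49)
-4751 - Q(V(√(3 - 3))) = -4751 - 1*49 = -4751 - 49 = -4800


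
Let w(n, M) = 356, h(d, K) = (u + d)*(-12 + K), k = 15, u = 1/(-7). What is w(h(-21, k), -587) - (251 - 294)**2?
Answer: -1493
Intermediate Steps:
u = -1/7 ≈ -0.14286
h(d, K) = (-12 + K)*(-1/7 + d) (h(d, K) = (-1/7 + d)*(-12 + K) = (-12 + K)*(-1/7 + d))
w(h(-21, k), -587) - (251 - 294)**2 = 356 - (251 - 294)**2 = 356 - 1*(-43)**2 = 356 - 1*1849 = 356 - 1849 = -1493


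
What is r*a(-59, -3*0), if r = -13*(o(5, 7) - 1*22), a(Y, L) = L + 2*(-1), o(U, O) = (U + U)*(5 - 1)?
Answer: 468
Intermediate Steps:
o(U, O) = 8*U (o(U, O) = (2*U)*4 = 8*U)
a(Y, L) = -2 + L (a(Y, L) = L - 2 = -2 + L)
r = -234 (r = -13*(8*5 - 1*22) = -13*(40 - 22) = -13*18 = -1*234 = -234)
r*a(-59, -3*0) = -234*(-2 - 3*0) = -234*(-2 + 0) = -234*(-2) = 468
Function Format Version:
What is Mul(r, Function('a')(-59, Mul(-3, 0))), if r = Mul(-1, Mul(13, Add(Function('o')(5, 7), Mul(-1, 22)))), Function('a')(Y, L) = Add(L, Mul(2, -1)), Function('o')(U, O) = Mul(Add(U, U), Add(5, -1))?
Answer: 468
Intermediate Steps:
Function('o')(U, O) = Mul(8, U) (Function('o')(U, O) = Mul(Mul(2, U), 4) = Mul(8, U))
Function('a')(Y, L) = Add(-2, L) (Function('a')(Y, L) = Add(L, -2) = Add(-2, L))
r = -234 (r = Mul(-1, Mul(13, Add(Mul(8, 5), Mul(-1, 22)))) = Mul(-1, Mul(13, Add(40, -22))) = Mul(-1, Mul(13, 18)) = Mul(-1, 234) = -234)
Mul(r, Function('a')(-59, Mul(-3, 0))) = Mul(-234, Add(-2, Mul(-3, 0))) = Mul(-234, Add(-2, 0)) = Mul(-234, -2) = 468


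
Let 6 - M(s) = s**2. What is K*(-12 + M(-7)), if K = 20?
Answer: -1100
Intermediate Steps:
M(s) = 6 - s**2
K*(-12 + M(-7)) = 20*(-12 + (6 - 1*(-7)**2)) = 20*(-12 + (6 - 1*49)) = 20*(-12 + (6 - 49)) = 20*(-12 - 43) = 20*(-55) = -1100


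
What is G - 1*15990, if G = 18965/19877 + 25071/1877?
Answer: -596039039138/37309129 ≈ -15976.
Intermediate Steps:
G = 533933572/37309129 (G = 18965*(1/19877) + 25071*(1/1877) = 18965/19877 + 25071/1877 = 533933572/37309129 ≈ 14.311)
G - 1*15990 = 533933572/37309129 - 1*15990 = 533933572/37309129 - 15990 = -596039039138/37309129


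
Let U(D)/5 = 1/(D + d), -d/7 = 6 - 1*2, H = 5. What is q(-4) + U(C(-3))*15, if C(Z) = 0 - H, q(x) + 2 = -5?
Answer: -102/11 ≈ -9.2727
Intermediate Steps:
q(x) = -7 (q(x) = -2 - 5 = -7)
d = -28 (d = -7*(6 - 1*2) = -7*(6 - 2) = -7*4 = -28)
C(Z) = -5 (C(Z) = 0 - 1*5 = 0 - 5 = -5)
U(D) = 5/(-28 + D) (U(D) = 5/(D - 28) = 5/(-28 + D))
q(-4) + U(C(-3))*15 = -7 + (5/(-28 - 5))*15 = -7 + (5/(-33))*15 = -7 + (5*(-1/33))*15 = -7 - 5/33*15 = -7 - 25/11 = -102/11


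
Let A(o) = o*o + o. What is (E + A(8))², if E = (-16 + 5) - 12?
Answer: 2401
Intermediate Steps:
A(o) = o + o² (A(o) = o² + o = o + o²)
E = -23 (E = -11 - 12 = -23)
(E + A(8))² = (-23 + 8*(1 + 8))² = (-23 + 8*9)² = (-23 + 72)² = 49² = 2401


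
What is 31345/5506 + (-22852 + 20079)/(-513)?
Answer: 31348123/2824578 ≈ 11.098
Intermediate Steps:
31345/5506 + (-22852 + 20079)/(-513) = 31345*(1/5506) - 2773*(-1/513) = 31345/5506 + 2773/513 = 31348123/2824578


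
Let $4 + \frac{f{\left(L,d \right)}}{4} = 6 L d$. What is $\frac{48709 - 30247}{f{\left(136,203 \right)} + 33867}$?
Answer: $\frac{18462}{696443} \approx 0.026509$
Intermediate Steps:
$f{\left(L,d \right)} = -16 + 24 L d$ ($f{\left(L,d \right)} = -16 + 4 \cdot 6 L d = -16 + 24 L d$)
$\frac{48709 - 30247}{f{\left(136,203 \right)} + 33867} = \frac{48709 - 30247}{\left(-16 + 24 \cdot 136 \cdot 203\right) + 33867} = \frac{18462}{\left(-16 + 662592\right) + 33867} = \frac{18462}{662576 + 33867} = \frac{18462}{696443}$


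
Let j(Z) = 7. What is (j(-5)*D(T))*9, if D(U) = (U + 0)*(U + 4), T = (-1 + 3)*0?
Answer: 0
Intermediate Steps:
T = 0 (T = 2*0 = 0)
D(U) = U*(4 + U)
(j(-5)*D(T))*9 = (7*(0*(4 + 0)))*9 = (7*(0*4))*9 = (7*0)*9 = 0*9 = 0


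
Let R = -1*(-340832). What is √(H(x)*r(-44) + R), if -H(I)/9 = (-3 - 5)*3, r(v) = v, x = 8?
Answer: 8*√5177 ≈ 575.61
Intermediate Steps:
H(I) = 216 (H(I) = -9*(-3 - 5)*3 = -(-72)*3 = -9*(-24) = 216)
R = 340832
√(H(x)*r(-44) + R) = √(216*(-44) + 340832) = √(-9504 + 340832) = √331328 = 8*√5177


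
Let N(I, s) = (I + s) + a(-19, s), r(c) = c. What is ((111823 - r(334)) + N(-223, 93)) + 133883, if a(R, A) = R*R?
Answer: 245603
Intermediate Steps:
a(R, A) = R²
N(I, s) = 361 + I + s (N(I, s) = (I + s) + (-19)² = (I + s) + 361 = 361 + I + s)
((111823 - r(334)) + N(-223, 93)) + 133883 = ((111823 - 1*334) + (361 - 223 + 93)) + 133883 = ((111823 - 334) + 231) + 133883 = (111489 + 231) + 133883 = 111720 + 133883 = 245603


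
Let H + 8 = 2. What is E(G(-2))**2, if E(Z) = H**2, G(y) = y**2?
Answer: 1296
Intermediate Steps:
H = -6 (H = -8 + 2 = -6)
E(Z) = 36 (E(Z) = (-6)**2 = 36)
E(G(-2))**2 = 36**2 = 1296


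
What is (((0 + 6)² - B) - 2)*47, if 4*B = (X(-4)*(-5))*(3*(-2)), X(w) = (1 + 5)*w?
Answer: 10058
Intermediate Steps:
X(w) = 6*w
B = -180 (B = (((6*(-4))*(-5))*(3*(-2)))/4 = (-24*(-5)*(-6))/4 = (120*(-6))/4 = (¼)*(-720) = -180)
(((0 + 6)² - B) - 2)*47 = (((0 + 6)² - 1*(-180)) - 2)*47 = ((6² + 180) - 2)*47 = ((36 + 180) - 2)*47 = (216 - 2)*47 = 214*47 = 10058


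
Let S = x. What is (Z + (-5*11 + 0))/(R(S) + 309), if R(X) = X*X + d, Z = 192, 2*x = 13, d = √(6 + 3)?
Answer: 548/1417 ≈ 0.38673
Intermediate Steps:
d = 3 (d = √9 = 3)
x = 13/2 (x = (½)*13 = 13/2 ≈ 6.5000)
S = 13/2 ≈ 6.5000
R(X) = 3 + X² (R(X) = X*X + 3 = X² + 3 = 3 + X²)
(Z + (-5*11 + 0))/(R(S) + 309) = (192 + (-5*11 + 0))/((3 + (13/2)²) + 309) = (192 + (-55 + 0))/((3 + 169/4) + 309) = (192 - 55)/(181/4 + 309) = 137/(1417/4) = 137*(4/1417) = 548/1417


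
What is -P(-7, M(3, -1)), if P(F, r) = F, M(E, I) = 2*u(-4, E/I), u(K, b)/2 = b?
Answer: 7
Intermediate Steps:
u(K, b) = 2*b
M(E, I) = 4*E/I (M(E, I) = 2*(2*(E/I)) = 2*(2*E/I) = 4*E/I)
-P(-7, M(3, -1)) = -1*(-7) = 7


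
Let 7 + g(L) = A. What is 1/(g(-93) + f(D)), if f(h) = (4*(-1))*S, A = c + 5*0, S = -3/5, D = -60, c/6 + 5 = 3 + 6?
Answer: 5/97 ≈ 0.051546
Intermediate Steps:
c = 24 (c = -30 + 6*(3 + 6) = -30 + 6*9 = -30 + 54 = 24)
S = -⅗ (S = -3*⅕ = -⅗ ≈ -0.60000)
A = 24 (A = 24 + 5*0 = 24 + 0 = 24)
f(h) = 12/5 (f(h) = (4*(-1))*(-⅗) = -4*(-⅗) = 12/5)
g(L) = 17 (g(L) = -7 + 24 = 17)
1/(g(-93) + f(D)) = 1/(17 + 12/5) = 1/(97/5) = 5/97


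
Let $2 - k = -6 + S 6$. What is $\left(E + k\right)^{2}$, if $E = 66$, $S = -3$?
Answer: $8464$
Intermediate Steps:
$k = 26$ ($k = 2 - \left(-6 - 18\right) = 2 - -24 = 2 + 24 = 26$)
$\left(E + k\right)^{2} = \left(66 + 26\right)^{2} = 92^{2} = 8464$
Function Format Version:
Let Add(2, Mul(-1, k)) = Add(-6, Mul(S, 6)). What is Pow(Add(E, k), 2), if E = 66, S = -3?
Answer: 8464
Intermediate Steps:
k = 26 (k = Add(2, Mul(-1, Add(-6, Mul(-3, 6)))) = Add(2, Mul(-1, Add(-6, -18))) = Add(2, Mul(-1, -24)) = Add(2, 24) = 26)
Pow(Add(E, k), 2) = Pow(Add(66, 26), 2) = Pow(92, 2) = 8464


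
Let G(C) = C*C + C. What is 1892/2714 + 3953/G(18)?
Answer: 5687753/464094 ≈ 12.256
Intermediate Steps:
G(C) = C + C² (G(C) = C² + C = C + C²)
1892/2714 + 3953/G(18) = 1892/2714 + 3953/((18*(1 + 18))) = 1892*(1/2714) + 3953/((18*19)) = 946/1357 + 3953/342 = 5687753/464094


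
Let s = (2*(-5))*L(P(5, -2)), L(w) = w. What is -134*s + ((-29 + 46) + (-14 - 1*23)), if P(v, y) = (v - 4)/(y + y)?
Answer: -355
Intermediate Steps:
P(v, y) = (-4 + v)/(2*y) (P(v, y) = (-4 + v)/((2*y)) = (-4 + v)*(1/(2*y)) = (-4 + v)/(2*y))
s = 5/2 (s = (2*(-5))*((½)*(-4 + 5)/(-2)) = -5*(-1)/2 = -10*(-¼) = 5/2 ≈ 2.5000)
-134*s + ((-29 + 46) + (-14 - 1*23)) = -134*5/2 + ((-29 + 46) + (-14 - 1*23)) = -335 + (17 + (-14 - 23)) = -335 + (17 - 37) = -335 - 20 = -355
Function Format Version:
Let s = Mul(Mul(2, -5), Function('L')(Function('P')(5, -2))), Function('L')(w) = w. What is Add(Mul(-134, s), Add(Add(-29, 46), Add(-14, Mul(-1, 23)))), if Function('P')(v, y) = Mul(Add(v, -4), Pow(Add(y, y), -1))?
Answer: -355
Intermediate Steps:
Function('P')(v, y) = Mul(Rational(1, 2), Pow(y, -1), Add(-4, v)) (Function('P')(v, y) = Mul(Add(-4, v), Pow(Mul(2, y), -1)) = Mul(Add(-4, v), Mul(Rational(1, 2), Pow(y, -1))) = Mul(Rational(1, 2), Pow(y, -1), Add(-4, v)))
s = Rational(5, 2) (s = Mul(Mul(2, -5), Mul(Rational(1, 2), Pow(-2, -1), Add(-4, 5))) = Mul(-10, Mul(Rational(1, 2), Rational(-1, 2), 1)) = Mul(-10, Rational(-1, 4)) = Rational(5, 2) ≈ 2.5000)
Add(Mul(-134, s), Add(Add(-29, 46), Add(-14, Mul(-1, 23)))) = Add(Mul(-134, Rational(5, 2)), Add(Add(-29, 46), Add(-14, Mul(-1, 23)))) = Add(-335, Add(17, Add(-14, -23))) = Add(-335, Add(17, -37)) = Add(-335, -20) = -355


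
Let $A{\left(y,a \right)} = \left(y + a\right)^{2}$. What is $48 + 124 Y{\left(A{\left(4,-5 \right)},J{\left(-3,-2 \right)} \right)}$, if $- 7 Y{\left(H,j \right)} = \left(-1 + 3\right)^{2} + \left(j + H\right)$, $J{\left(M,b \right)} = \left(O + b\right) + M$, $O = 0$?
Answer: $48$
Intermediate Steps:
$J{\left(M,b \right)} = M + b$ ($J{\left(M,b \right)} = \left(0 + b\right) + M = b + M = M + b$)
$A{\left(y,a \right)} = \left(a + y\right)^{2}$
$Y{\left(H,j \right)} = - \frac{4}{7} - \frac{H}{7} - \frac{j}{7}$ ($Y{\left(H,j \right)} = - \frac{\left(-1 + 3\right)^{2} + \left(j + H\right)}{7} = - \frac{2^{2} + \left(H + j\right)}{7} = - \frac{4 + \left(H + j\right)}{7} = - \frac{4 + H + j}{7} = - \frac{4}{7} - \frac{H}{7} - \frac{j}{7}$)
$48 + 124 Y{\left(A{\left(4,-5 \right)},J{\left(-3,-2 \right)} \right)} = 48 + 124 \left(- \frac{4}{7} - \frac{\left(-5 + 4\right)^{2}}{7} - \frac{-3 - 2}{7}\right) = 48 + 124 \left(- \frac{4}{7} - \frac{\left(-1\right)^{2}}{7} - - \frac{5}{7}\right) = 48 + 124 \left(- \frac{4}{7} - \frac{1}{7} + \frac{5}{7}\right) = 48 + 124 \cdot 0 = 48 + 0 = 48$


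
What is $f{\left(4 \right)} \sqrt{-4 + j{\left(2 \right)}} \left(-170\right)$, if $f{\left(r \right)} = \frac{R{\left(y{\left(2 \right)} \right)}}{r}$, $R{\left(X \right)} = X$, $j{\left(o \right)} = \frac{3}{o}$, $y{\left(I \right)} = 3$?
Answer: $- \frac{255 i \sqrt{10}}{4} \approx - 201.6 i$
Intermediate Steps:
$f{\left(r \right)} = \frac{3}{r}$
$f{\left(4 \right)} \sqrt{-4 + j{\left(2 \right)}} \left(-170\right) = \frac{3}{4} \sqrt{-4 + \frac{3}{2}} \left(-170\right) = 3 \cdot \frac{1}{4} \sqrt{-4 + 3 \cdot \frac{1}{2}} \left(-170\right) = \frac{3 \sqrt{-4 + \frac{3}{2}}}{4} \left(-170\right) = \frac{3 \sqrt{- \frac{5}{2}}}{4} \left(-170\right) = \frac{3 \frac{i \sqrt{10}}{2}}{4} \left(-170\right) = \frac{3 i \sqrt{10}}{8} \left(-170\right) = - \frac{255 i \sqrt{10}}{4}$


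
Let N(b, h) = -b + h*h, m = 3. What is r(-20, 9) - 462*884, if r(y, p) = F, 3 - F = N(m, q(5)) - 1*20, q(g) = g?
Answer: -408407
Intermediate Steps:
N(b, h) = h² - b (N(b, h) = -b + h² = h² - b)
F = 1 (F = 3 - ((5² - 1*3) - 1*20) = 3 - ((25 - 3) - 20) = 3 - (22 - 20) = 3 - 1*2 = 3 - 2 = 1)
r(y, p) = 1
r(-20, 9) - 462*884 = 1 - 462*884 = 1 - 408408 = -408407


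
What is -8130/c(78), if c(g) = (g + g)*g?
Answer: -1355/2028 ≈ -0.66815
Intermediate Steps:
c(g) = 2*g**2 (c(g) = (2*g)*g = 2*g**2)
-8130/c(78) = -8130/(2*78**2) = -8130/(2*6084) = -8130/12168 = -8130*1/12168 = -1355/2028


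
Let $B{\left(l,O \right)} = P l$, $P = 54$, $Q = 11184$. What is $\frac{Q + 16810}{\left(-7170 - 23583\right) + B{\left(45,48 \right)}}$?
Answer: $- \frac{27994}{28323} \approx -0.98838$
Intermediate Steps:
$B{\left(l,O \right)} = 54 l$
$\frac{Q + 16810}{\left(-7170 - 23583\right) + B{\left(45,48 \right)}} = \frac{11184 + 16810}{\left(-7170 - 23583\right) + 54 \cdot 45} = \frac{27994}{-30753 + 2430} = \frac{27994}{-28323} = 27994 \left(- \frac{1}{28323}\right) = - \frac{27994}{28323}$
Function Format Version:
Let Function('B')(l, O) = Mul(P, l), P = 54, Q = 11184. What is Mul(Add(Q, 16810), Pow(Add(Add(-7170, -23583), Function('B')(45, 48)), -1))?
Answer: Rational(-27994, 28323) ≈ -0.98838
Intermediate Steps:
Function('B')(l, O) = Mul(54, l)
Mul(Add(Q, 16810), Pow(Add(Add(-7170, -23583), Function('B')(45, 48)), -1)) = Mul(Add(11184, 16810), Pow(Add(Add(-7170, -23583), Mul(54, 45)), -1)) = Mul(27994, Pow(Add(-30753, 2430), -1)) = Mul(27994, Pow(-28323, -1)) = Mul(27994, Rational(-1, 28323)) = Rational(-27994, 28323)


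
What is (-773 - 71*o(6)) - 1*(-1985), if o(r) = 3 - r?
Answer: 1425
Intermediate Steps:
(-773 - 71*o(6)) - 1*(-1985) = (-773 - 71*(3 - 1*6)) - 1*(-1985) = (-773 - 71*(3 - 6)) + 1985 = (-773 - 71*(-3)) + 1985 = (-773 + 213) + 1985 = -560 + 1985 = 1425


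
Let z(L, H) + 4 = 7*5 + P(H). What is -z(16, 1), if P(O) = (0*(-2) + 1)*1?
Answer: -32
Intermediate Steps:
P(O) = 1 (P(O) = (0 + 1)*1 = 1*1 = 1)
z(L, H) = 32 (z(L, H) = -4 + (7*5 + 1) = -4 + (35 + 1) = -4 + 36 = 32)
-z(16, 1) = -1*32 = -32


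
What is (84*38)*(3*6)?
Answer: 57456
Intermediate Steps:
(84*38)*(3*6) = 3192*18 = 57456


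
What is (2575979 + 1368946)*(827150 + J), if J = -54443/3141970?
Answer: 2050477676897507145/628394 ≈ 3.2630e+12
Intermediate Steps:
J = -54443/3141970 (J = -54443*1/3141970 = -54443/3141970 ≈ -0.017328)
(2575979 + 1368946)*(827150 + J) = (2575979 + 1368946)*(827150 - 54443/3141970) = 3944925*(2598880431057/3141970) = 2050477676897507145/628394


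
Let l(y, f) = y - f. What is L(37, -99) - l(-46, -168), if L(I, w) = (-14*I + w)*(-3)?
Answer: 1729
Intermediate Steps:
L(I, w) = -3*w + 42*I (L(I, w) = (w - 14*I)*(-3) = -3*w + 42*I)
L(37, -99) - l(-46, -168) = (-3*(-99) + 42*37) - (-46 - 1*(-168)) = (297 + 1554) - (-46 + 168) = 1851 - 1*122 = 1851 - 122 = 1729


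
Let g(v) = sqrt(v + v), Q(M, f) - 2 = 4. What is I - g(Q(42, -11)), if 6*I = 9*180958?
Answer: 271437 - 2*sqrt(3) ≈ 2.7143e+5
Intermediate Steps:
Q(M, f) = 6 (Q(M, f) = 2 + 4 = 6)
I = 271437 (I = (9*180958)/6 = (1/6)*1628622 = 271437)
g(v) = sqrt(2)*sqrt(v) (g(v) = sqrt(2*v) = sqrt(2)*sqrt(v))
I - g(Q(42, -11)) = 271437 - sqrt(2)*sqrt(6) = 271437 - 2*sqrt(3)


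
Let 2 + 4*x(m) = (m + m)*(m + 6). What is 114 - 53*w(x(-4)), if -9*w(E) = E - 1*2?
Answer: 1363/18 ≈ 75.722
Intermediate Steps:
x(m) = -½ + m*(6 + m)/2 (x(m) = -½ + ((m + m)*(m + 6))/4 = -½ + ((2*m)*(6 + m))/4 = -½ + (2*m*(6 + m))/4 = -½ + m*(6 + m)/2)
w(E) = 2/9 - E/9 (w(E) = -(E - 1*2)/9 = -(E - 2)/9 = -(-2 + E)/9 = 2/9 - E/9)
114 - 53*w(x(-4)) = 114 - 53*(2/9 - (-½ + (½)*(-4)² + 3*(-4))/9) = 114 - 53*(2/9 - (-½ + (½)*16 - 12)/9) = 114 - 53*(2/9 - (-½ + 8 - 12)/9) = 114 - 53*(2/9 - ⅑*(-9/2)) = 114 - 53*(2/9 + ½) = 114 - 53*13/18 = 114 - 689/18 = 1363/18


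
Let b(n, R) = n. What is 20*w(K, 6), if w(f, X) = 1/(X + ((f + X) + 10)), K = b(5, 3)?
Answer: 20/27 ≈ 0.74074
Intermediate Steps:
K = 5
w(f, X) = 1/(10 + f + 2*X) (w(f, X) = 1/(X + ((X + f) + 10)) = 1/(X + (10 + X + f)) = 1/(10 + f + 2*X))
20*w(K, 6) = 20/(10 + 5 + 2*6) = 20/(10 + 5 + 12) = 20/27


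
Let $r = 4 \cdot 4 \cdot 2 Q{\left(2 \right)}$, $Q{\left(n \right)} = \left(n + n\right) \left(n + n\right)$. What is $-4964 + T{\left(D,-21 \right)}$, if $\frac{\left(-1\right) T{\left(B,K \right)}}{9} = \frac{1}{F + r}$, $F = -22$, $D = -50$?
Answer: $- \frac{2432369}{490} \approx -4964.0$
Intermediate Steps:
$Q{\left(n \right)} = 4 n^{2}$ ($Q{\left(n \right)} = 2 n 2 n = 4 n^{2}$)
$r = 512$ ($r = 4 \cdot 4 \cdot 2 \cdot 4 \cdot 2^{2} = 4 \cdot 8 \cdot 4 \cdot 4 = 32 \cdot 16 = 512$)
$T{\left(B,K \right)} = - \frac{9}{490}$ ($T{\left(B,K \right)} = - \frac{9}{-22 + 512} = - \frac{9}{490}$)
$-4964 + T{\left(D,-21 \right)} = -4964 - \frac{9}{490} = - \frac{2432369}{490}$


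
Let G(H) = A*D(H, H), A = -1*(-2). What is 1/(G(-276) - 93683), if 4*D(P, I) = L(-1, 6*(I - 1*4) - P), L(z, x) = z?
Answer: -2/187367 ≈ -1.0674e-5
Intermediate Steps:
D(P, I) = -¼ (D(P, I) = (¼)*(-1) = -¼)
A = 2
G(H) = -½ (G(H) = 2*(-¼) = -½)
1/(G(-276) - 93683) = 1/(-½ - 93683) = 1/(-187367/2) = -2/187367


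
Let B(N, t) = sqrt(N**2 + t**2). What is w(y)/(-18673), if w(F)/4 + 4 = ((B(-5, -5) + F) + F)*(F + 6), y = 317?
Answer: -819112/18673 - 6460*sqrt(2)/18673 ≈ -44.355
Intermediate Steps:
w(F) = -16 + 4*(6 + F)*(2*F + 5*sqrt(2)) (w(F) = -16 + 4*(((sqrt((-5)**2 + (-5)**2) + F) + F)*(F + 6)) = -16 + 4*(((sqrt(25 + 25) + F) + F)*(6 + F)) = -16 + 4*(((sqrt(50) + F) + F)*(6 + F)) = -16 + 4*(((5*sqrt(2) + F) + F)*(6 + F)) = -16 + 4*(((F + 5*sqrt(2)) + F)*(6 + F)) = -16 + 4*((2*F + 5*sqrt(2))*(6 + F)) = -16 + 4*((6 + F)*(2*F + 5*sqrt(2))) = -16 + 4*(6 + F)*(2*F + 5*sqrt(2)))
w(y)/(-18673) = (-16 + 8*317**2 + 48*317 + 120*sqrt(2) + 20*317*sqrt(2))/(-18673) = (-16 + 8*100489 + 15216 + 120*sqrt(2) + 6340*sqrt(2))*(-1/18673) = (-16 + 803912 + 15216 + 120*sqrt(2) + 6340*sqrt(2))*(-1/18673) = (819112 + 6460*sqrt(2))*(-1/18673) = -819112/18673 - 6460*sqrt(2)/18673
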